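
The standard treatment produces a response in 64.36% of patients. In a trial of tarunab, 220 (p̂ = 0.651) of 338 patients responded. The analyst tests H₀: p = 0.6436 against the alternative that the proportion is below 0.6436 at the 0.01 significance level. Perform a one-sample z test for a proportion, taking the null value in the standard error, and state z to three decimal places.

p̂ = 220/338 ≈ 0.65089.
Under H₀, SE = √(0.6436·0.3564/338) = √(0.000678636) = 0.02605.
z = (0.65089 − 0.6436)/0.02605 = 0.00729/0.02605 = 0.280.
p-value = P(Z < 0.280) ≈ 0.6102. With α = 0.01, fail to reject H₀.

z = 0.280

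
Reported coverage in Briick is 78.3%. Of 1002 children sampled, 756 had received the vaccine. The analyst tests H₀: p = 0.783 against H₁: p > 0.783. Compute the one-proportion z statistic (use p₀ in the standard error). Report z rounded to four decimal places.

z = -2.1893

p̂ = 756/1002 = 0.754491.
Standard error under H₀: √(0.783×0.217/1002) = 0.013022.
z = (0.754491 − 0.783)/0.013022 = -0.028509/0.013022 = -2.1893.
p-value = P(Z > -2.189) ≈ 0.9857.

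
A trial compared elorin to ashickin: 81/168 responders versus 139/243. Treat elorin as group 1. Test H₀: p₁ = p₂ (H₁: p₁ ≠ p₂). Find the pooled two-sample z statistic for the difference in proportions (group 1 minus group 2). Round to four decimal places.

p̂₁ = 81/168 ≈ 0.482143, p̂₂ = 139/243 ≈ 0.572016.
Pooled p̂ = (81+139)/(168+243) = 220/411 = 0.535280.
SE = √(0.248755 × 0.0100676) = 0.050044.
z = (0.482143 − 0.572016)/0.050044 = -0.089873/0.050044 = -1.7959.

z = -1.7959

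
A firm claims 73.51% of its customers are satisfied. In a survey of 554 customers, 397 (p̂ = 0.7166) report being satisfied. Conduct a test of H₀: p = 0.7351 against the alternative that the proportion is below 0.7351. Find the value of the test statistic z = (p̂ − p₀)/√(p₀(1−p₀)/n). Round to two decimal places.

p̂ = 397/554 ≈ 0.7166.
Standard error under H₀: √(0.7351×0.2649/554) = 0.0187.
z = (0.7166 − 0.7351)/0.0187 = -0.0185/0.0187 = -0.99.

z = -0.99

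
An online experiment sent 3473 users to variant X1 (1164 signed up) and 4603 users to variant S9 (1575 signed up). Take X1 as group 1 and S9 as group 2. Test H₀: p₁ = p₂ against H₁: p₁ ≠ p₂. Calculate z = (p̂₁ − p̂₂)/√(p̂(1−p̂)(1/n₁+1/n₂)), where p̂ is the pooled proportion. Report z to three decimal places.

z = -0.659

p̂₁ = 1164/3473 = 0.33516, p̂₂ = 1575/4603 = 0.34217.
Pooled p̂ = (1164+1575)/(3473+4603) = 2739/8076 = 0.33915.
SE = √(0.224128 × 0.000505185) = 0.01064.
z = (0.33516 − 0.34217)/0.01064 = -0.00701/0.01064 = -0.659.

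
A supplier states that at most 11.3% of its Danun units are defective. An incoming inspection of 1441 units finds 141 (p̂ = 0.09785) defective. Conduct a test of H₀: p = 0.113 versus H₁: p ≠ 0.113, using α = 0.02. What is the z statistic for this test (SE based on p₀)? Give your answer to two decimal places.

z = -1.82

p̂ = 141/1441 = 0.09785.
SE = √(p₀(1−p₀)/n) = √(0.10023/1441) = 0.00834.
z = (0.09785 − 0.113)/0.00834 = -0.01515/0.00834 = -1.82.
Two-sided p-value ≈ 2·Φ(−1.817) = 0.0693; since p > α = 0.02, fail to reject H₀.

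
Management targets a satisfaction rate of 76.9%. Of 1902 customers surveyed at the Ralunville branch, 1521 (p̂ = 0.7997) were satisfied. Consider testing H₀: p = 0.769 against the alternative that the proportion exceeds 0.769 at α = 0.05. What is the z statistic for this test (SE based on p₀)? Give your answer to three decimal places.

p̂ = 1521/1902 ≈ 0.799685.
Standard error under H₀: √(0.769×0.231/1902) = 0.009664.
z = (0.799685 − 0.769)/0.009664 = 0.030685/0.009664 = 3.175.
p-value = P(Z > 3.175) ≈ 0.0007; since p < α = 0.05, reject H₀.

z = 3.175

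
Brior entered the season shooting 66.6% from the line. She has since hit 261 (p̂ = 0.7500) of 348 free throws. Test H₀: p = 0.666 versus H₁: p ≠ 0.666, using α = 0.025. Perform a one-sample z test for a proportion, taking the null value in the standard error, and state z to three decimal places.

p̂ = 261/348 ≈ 0.750000.
Standard error under H₀: √(0.666×0.334/348) = 0.025283.
z = (0.750000 − 0.666)/0.025283 = 0.084000/0.025283 = 3.322.
Two-sided p-value ≈ 2·Φ(−3.322) = 0.0009; since p < α = 0.025, reject H₀.

z = 3.322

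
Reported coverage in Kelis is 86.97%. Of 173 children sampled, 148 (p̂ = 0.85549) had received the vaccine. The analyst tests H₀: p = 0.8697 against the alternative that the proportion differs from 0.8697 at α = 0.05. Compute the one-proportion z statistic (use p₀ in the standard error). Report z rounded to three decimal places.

p̂ = 148/173 = 0.85549.
Under H₀, SE = √(0.8697·0.1303/173) = √(0.00065504) = 0.02559.
z = (0.85549 − 0.8697)/0.02559 = -0.01421/0.02559 = -0.555.
p-value = 2·P(Z > 0.555) ≈ 0.5788; since p > α = 0.05, fail to reject H₀.

z = -0.555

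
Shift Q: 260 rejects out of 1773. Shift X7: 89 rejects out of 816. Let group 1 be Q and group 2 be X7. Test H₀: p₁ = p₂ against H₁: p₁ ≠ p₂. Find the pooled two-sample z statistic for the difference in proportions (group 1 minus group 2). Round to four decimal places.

z = 2.6010

p̂₁ = 260/1773 ≈ 0.1466441, p̂₂ = 89/816 ≈ 0.1090686.
Pooled p̂ = (260+89)/(1773+816) = 349/2589 = 0.1348011.
SE = √(0.11663 × 0.00178951) = 0.0144468.
z = (0.1466441 − 0.1090686)/0.0144468 = 0.0375755/0.0144468 = 2.6010.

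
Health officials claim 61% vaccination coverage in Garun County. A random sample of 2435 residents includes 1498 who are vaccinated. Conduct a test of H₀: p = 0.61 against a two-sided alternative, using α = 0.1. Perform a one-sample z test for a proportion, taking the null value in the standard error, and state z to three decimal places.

p̂ = 1498/2435 ≈ 0.61520.
Standard error under H₀: √(0.61×0.39/2435) = 0.00988.
z = (0.61520 − 0.61)/0.00988 = 0.00520/0.00988 = 0.526.
p-value = 2·P(Z > 0.526) ≈ 0.5992, so at α = 0.1 we fail to reject H₀.

z = 0.526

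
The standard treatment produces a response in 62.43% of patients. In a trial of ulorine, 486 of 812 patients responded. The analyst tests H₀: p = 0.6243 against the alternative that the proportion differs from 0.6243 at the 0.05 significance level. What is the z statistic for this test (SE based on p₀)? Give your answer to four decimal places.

p̂ = 486/812 = 0.598522.
Standard error under H₀: √(0.6243×0.3757/812) = 0.016996.
z = (0.598522 − 0.6243)/0.016996 = -0.025778/0.016996 = -1.5167.
Two-sided p-value ≈ 2·Φ(−1.517) = 0.1293, so at α = 0.05 we fail to reject H₀.

z = -1.5167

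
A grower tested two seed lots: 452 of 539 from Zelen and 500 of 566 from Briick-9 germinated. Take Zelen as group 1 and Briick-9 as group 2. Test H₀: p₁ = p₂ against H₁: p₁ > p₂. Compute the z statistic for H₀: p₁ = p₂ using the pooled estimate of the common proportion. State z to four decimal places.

z = -2.1554

p̂₁ = 452/539 = 0.838590, p̂₂ = 500/566 = 0.883392.
Pooled p̂ = (452+500)/(539+566) = 952/1105 = 0.861538.
SE = √(0.11929 × 0.00362207) = 0.020786.
z = (0.838590 − 0.883392)/0.020786 = -0.044802/0.020786 = -2.1554.
p-value = P(Z > -2.155) ≈ 0.9844.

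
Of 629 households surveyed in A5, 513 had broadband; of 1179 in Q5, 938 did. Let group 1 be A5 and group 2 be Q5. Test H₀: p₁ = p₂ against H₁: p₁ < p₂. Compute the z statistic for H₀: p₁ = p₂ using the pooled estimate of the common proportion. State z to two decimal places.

z = 1.02

p̂₁ = 513/629 = 0.8156, p̂₂ = 938/1179 = 0.7956.
Pooled p̂ = (513+938)/(629+1179) = 1451/1808 = 0.8025.
SE = √(p̂(1−p̂)(1/n₁+1/n₂)) = √(0.8025·0.1975·0.002438) = √(0.000386343) = 0.0197.
z = (0.8156 − 0.7956)/0.0197 = 0.0200/0.0197 = 1.02.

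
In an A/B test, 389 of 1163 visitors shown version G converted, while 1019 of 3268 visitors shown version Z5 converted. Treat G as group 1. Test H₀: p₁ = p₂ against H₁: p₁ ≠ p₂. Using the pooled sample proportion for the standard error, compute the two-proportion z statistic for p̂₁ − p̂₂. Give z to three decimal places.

z = 1.426

p̂₁ = 389/1163 = 0.33448, p̂₂ = 1019/3268 = 0.31181.
Pooled p̂ = (389+1019)/(1163+3268) = 1408/4431 = 0.31776.
SE = √(0.216789 × 0.00116584) = 0.01590.
z = (0.33448 − 0.31181)/0.01590 = 0.02267/0.01590 = 1.426.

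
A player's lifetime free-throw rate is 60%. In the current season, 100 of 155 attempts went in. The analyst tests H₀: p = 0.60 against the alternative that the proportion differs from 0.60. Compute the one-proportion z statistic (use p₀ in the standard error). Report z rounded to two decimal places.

z = 1.15

p̂ = 100/155 ≈ 0.6452.
SE = √(p₀(1−p₀)/n) = √(0.24/155) = 0.0393.
z = (0.6452 − 0.6)/0.0393 = 0.0452/0.0393 = 1.15.
p-value = 2·P(Z > 1.148) ≈ 0.2511.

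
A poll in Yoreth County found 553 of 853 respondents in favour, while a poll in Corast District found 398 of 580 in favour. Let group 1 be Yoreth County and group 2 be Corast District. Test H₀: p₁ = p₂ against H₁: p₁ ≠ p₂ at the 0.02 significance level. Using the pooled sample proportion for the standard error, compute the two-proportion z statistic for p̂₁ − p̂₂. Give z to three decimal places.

z = -1.491

p̂₁ = 553/853 = 0.64830, p̂₂ = 398/580 = 0.68621.
Pooled p̂ = (553+398)/(853+580) = 951/1433 = 0.66364.
SE = √(p̂(1−p̂)(1/n₁+1/n₂)) = √(0.66364·0.33636·0.00289647) = √(0.000646553) = 0.02543.
z = (0.64830 − 0.68621)/0.02543 = -0.03791/0.02543 = -1.491.
p-value = 2·P(Z > 1.491) ≈ 0.1360; since p > α = 0.02, fail to reject H₀.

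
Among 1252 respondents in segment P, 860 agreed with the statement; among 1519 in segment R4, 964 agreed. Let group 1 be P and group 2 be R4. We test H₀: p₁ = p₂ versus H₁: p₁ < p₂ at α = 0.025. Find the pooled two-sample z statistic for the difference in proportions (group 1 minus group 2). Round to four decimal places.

z = 2.8873

p̂₁ = 860/1252 = 0.6869010, p̂₂ = 964/1519 = 0.6346280.
Pooled p̂ = (860+964)/(1252+1519) = 1824/2771 = 0.6582461.
SE = √(0.224958 × 0.00145705) = 0.0181046.
z = (0.6869010 − 0.6346280)/0.0181046 = 0.0522730/0.0181046 = 2.8873.
p-value = P(Z < 2.887) ≈ 0.9981, so at α = 0.025 we fail to reject H₀.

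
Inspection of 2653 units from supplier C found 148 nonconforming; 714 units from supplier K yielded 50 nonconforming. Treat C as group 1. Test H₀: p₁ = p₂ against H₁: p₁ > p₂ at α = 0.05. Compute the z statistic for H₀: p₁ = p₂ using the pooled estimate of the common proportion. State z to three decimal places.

z = -1.436

p̂₁ = 148/2653 ≈ 0.055786, p̂₂ = 50/714 ≈ 0.070028.
Pooled p̂ = (148+50)/(2653+714) = 198/3367 = 0.058806.
SE = √(0.0553479 × 0.00177749) = 0.009919.
z = (0.055786 − 0.070028)/0.009919 = -0.014242/0.009919 = -1.436.
p-value = P(Z > -1.436) ≈ 0.9245; since p > α = 0.05, fail to reject H₀.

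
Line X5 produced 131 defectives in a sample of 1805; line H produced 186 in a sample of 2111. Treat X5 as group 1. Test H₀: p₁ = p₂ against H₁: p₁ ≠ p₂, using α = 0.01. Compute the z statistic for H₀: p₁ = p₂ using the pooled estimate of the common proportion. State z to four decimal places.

p̂₁ = 131/1805 ≈ 0.072576, p̂₂ = 186/2111 ≈ 0.088110.
Pooled p̂ = (131+186)/(1805+2111) = 317/3916 = 0.080950.
SE = √(0.0743971 × 0.00102773) = 0.008744.
z = (0.072576 − 0.088110)/0.008744 = -0.015534/0.008744 = -1.7765.
p-value = 2·P(Z > 1.776) ≈ 0.0757, so at α = 0.01 we fail to reject H₀.

z = -1.7765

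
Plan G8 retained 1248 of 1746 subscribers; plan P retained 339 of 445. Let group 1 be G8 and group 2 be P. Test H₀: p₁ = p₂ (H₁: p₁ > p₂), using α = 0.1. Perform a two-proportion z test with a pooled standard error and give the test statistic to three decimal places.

p̂₁ = 1248/1746 = 0.714777, p̂₂ = 339/445 = 0.761798.
Pooled p̂ = (1248+339)/(1746+445) = 1587/2191 = 0.724327.
SE = √(0.199677 × 0.00281993) = 0.023729.
z = (0.714777 − 0.761798)/0.023729 = -0.047021/0.023729 = -1.982.
p-value = P(Z > -1.982) ≈ 0.9762. With α = 0.1, fail to reject H₀.

z = -1.982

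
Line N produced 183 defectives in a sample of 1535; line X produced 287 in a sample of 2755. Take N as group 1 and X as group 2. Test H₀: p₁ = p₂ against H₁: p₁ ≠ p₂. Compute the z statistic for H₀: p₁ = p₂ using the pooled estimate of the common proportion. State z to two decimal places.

p̂₁ = 183/1535 = 0.11922, p̂₂ = 287/2755 = 0.10417.
Pooled p̂ = (183+287)/(1535+2755) = 470/4290 = 0.10956.
SE = √(0.0975543 × 0.00101444) = 0.00995.
z = (0.11922 − 0.10417)/0.00995 = 0.01505/0.00995 = 1.51.
Two-sided p-value ≈ 2·Φ(−1.512) = 0.1305.

z = 1.51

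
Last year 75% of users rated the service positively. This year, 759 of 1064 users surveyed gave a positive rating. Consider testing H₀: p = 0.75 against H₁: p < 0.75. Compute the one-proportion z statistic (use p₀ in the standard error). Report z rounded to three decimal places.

p̂ = 759/1064 ≈ 0.713346.
SE = √(p₀(1−p₀)/n) = √(0.1875/1064) = 0.013275.
z = (0.713346 − 0.75)/0.013275 = -0.036654/0.013275 = -2.761.
p-value = P(Z < -2.761) ≈ 0.0029.

z = -2.761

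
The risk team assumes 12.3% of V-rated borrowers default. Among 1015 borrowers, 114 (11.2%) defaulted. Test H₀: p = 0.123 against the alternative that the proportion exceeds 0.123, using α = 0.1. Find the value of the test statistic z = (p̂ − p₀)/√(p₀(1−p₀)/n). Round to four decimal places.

p̂ = 114/1015 ≈ 0.1123153.
Standard error under H₀: √(0.123×0.877/1015) = 0.0103091.
z = (0.1123153 − 0.123)/0.0103091 = -0.0106847/0.0103091 = -1.0364.
p-value = P(Z > -1.036) ≈ 0.8500; since p > α = 0.1, fail to reject H₀.

z = -1.0364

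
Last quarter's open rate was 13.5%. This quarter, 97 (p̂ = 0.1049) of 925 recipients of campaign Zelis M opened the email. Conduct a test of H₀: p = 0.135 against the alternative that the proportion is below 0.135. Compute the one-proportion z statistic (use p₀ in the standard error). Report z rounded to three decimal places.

p̂ = 97/925 ≈ 0.104865.
Under H₀, SE = √(0.135·0.865/925) = √(0.000126243) = 0.011236.
z = (0.104865 − 0.135)/0.011236 = -0.030135/0.011236 = -2.682.
p-value = P(Z < -2.682) ≈ 0.0037.

z = -2.682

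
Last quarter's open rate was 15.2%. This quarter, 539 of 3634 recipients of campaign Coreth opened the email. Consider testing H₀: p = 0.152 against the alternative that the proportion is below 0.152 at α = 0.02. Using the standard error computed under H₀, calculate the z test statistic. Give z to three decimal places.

z = -0.618

p̂ = 539/3634 ≈ 0.148321.
Under H₀, SE = √(0.152·0.848/3634) = √(3.54695e-05) = 0.005956.
z = (0.148321 − 0.152)/0.005956 = -0.003679/0.005956 = -0.618.
p-value = P(Z < -0.618) ≈ 0.2684. With α = 0.02, fail to reject H₀.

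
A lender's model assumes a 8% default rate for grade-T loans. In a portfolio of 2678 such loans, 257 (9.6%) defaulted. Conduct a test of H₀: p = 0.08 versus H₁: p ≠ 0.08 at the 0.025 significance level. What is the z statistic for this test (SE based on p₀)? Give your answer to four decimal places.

z = 3.0457

p̂ = 257/2678 = 0.09596714.
Under H₀, SE = √(0.08·0.92/2678) = √(2.74832e-05) = 0.00524244.
z = (0.09596714 − 0.08)/0.00524244 = 0.01596714/0.00524244 = 3.0457.
p-value = 2·P(Z > 3.046) ≈ 0.0023. With α = 0.025, reject H₀.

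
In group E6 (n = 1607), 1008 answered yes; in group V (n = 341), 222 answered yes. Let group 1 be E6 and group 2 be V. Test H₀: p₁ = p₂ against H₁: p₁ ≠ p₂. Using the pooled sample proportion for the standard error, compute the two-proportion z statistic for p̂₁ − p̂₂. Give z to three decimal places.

z = -0.826

p̂₁ = 1008/1607 ≈ 0.62726, p̂₂ = 222/341 ≈ 0.65103.
Pooled p̂ = (1008+222)/(1607+341) = 1230/1948 = 0.63142.
SE = √(p̂(1−p̂)(1/n₁+1/n₂)) = √(0.63142·0.36858·0.00355483) = √(0.000827314) = 0.02876.
z = (0.62726 − 0.65103)/0.02876 = -0.02377/0.02876 = -0.826.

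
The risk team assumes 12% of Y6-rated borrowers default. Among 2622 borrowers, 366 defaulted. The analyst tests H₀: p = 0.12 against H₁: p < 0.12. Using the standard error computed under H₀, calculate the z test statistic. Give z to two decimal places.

p̂ = 366/2622 = 0.13959.
Under H₀, SE = √(0.12·0.88/2622) = √(4.02746e-05) = 0.00635.
z = (0.13959 − 0.12)/0.00635 = 0.01959/0.00635 = 3.09.

z = 3.09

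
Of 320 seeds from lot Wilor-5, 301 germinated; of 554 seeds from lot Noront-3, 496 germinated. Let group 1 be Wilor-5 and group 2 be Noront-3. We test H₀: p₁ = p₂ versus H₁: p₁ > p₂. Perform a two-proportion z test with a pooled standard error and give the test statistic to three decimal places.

p̂₁ = 301/320 = 0.94063, p̂₂ = 496/554 = 0.89531.
Pooled p̂ = (301+496)/(320+554) = 797/874 = 0.91190.
SE = √(p̂(1−p̂)(1/n₁+1/n₂)) = √(0.91190·0.08810·0.00493005) = √(0.000396075) = 0.01990.
z = (0.94063 − 0.89531)/0.01990 = 0.04532/0.01990 = 2.277.
p-value = P(Z > 2.277) ≈ 0.0114.

z = 2.277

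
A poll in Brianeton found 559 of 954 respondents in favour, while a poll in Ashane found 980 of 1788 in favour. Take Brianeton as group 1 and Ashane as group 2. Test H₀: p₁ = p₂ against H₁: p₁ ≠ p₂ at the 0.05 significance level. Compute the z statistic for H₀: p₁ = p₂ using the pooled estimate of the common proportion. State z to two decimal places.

p̂₁ = 559/954 = 0.5860, p̂₂ = 980/1788 = 0.5481.
Pooled p̂ = (559+980)/(954+1788) = 1539/2742 = 0.5613.
SE = √(0.246246 × 0.0016075) = 0.0199.
z = (0.5860 − 0.5481)/0.0199 = 0.0379/0.0199 = 1.90.
Two-sided p-value ≈ 2·Φ(−1.903) = 0.0571; since p > α = 0.05, fail to reject H₀.

z = 1.90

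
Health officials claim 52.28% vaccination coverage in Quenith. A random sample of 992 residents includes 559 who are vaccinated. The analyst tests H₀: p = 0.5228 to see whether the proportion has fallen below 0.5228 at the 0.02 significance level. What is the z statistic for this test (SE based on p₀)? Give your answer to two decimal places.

z = 2.57

p̂ = 559/992 = 0.56351.
SE = √(p₀(1−p₀)/n) = √(0.24948/992) = 0.01586.
z = (0.56351 − 0.5228)/0.01586 = 0.04071/0.01586 = 2.57.
p-value = P(Z < 2.567) ≈ 0.9949, so at α = 0.02 we fail to reject H₀.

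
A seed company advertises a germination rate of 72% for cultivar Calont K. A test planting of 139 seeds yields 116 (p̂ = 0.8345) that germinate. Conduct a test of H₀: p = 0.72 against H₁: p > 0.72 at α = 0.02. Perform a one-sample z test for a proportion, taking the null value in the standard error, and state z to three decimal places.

p̂ = 116/139 = 0.834532.
Standard error under H₀: √(0.72×0.28/139) = 0.038084.
z = (0.834532 − 0.72)/0.038084 = 0.114532/0.038084 = 3.007.
p-value = P(Z > 3.007) ≈ 0.0013, so at α = 0.02 we reject H₀.

z = 3.007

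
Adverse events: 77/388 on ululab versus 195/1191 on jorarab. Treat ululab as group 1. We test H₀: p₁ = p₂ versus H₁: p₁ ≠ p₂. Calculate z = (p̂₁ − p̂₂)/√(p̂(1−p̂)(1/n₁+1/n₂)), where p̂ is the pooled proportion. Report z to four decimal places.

p̂₁ = 77/388 = 0.198454, p̂₂ = 195/1191 = 0.163728.
Pooled p̂ = (77+195)/(388+1191) = 272/1579 = 0.172261.
SE = √(0.142587 × 0.00341695) = 0.022073.
z = (0.198454 − 0.163728)/0.022073 = 0.034726/0.022073 = 1.5732.

z = 1.5732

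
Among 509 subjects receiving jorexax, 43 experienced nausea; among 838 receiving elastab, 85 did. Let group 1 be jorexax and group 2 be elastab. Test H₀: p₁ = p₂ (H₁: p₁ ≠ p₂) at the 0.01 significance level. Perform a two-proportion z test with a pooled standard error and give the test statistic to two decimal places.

p̂₁ = 43/509 ≈ 0.08448, p̂₂ = 85/838 ≈ 0.10143.
Pooled p̂ = (43+85)/(509+838) = 128/1347 = 0.09503.
SE = √(p̂(1−p̂)(1/n₁+1/n₂)) = √(0.09503·0.90497·0.00315795) = √(0.000271572) = 0.01648.
z = (0.08448 − 0.10143)/0.01648 = -0.01695/0.01648 = -1.03.
Two-sided p-value ≈ 2·Φ(−1.029) = 0.3036, so at α = 0.01 we fail to reject H₀.

z = -1.03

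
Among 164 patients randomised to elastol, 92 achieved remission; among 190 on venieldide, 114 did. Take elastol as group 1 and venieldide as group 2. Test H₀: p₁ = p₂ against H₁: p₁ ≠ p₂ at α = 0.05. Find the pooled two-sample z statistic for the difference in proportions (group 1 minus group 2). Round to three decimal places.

p̂₁ = 92/164 ≈ 0.56098, p̂₂ = 114/190 ≈ 0.60000.
Pooled p̂ = (92+114)/(164+190) = 206/354 = 0.58192.
SE = √(0.243289 × 0.0113607) = 0.05257.
z = (0.56098 − 0.60000)/0.05257 = -0.03902/0.05257 = -0.742.
Two-sided p-value ≈ 2·Φ(−0.742) = 0.4579, so at α = 0.05 we fail to reject H₀.

z = -0.742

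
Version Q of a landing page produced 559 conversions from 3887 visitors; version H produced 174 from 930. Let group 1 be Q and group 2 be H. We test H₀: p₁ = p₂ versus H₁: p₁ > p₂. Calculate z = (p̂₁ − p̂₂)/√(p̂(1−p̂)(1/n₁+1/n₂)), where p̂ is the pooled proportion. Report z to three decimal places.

z = -3.301

p̂₁ = 559/3887 ≈ 0.143813, p̂₂ = 174/930 ≈ 0.187097.
Pooled p̂ = (559+174)/(3887+930) = 733/4817 = 0.152169.
SE = √(p̂(1−p̂)(1/n₁+1/n₂)) = √(0.152169·0.847831·0.00133254) = √(0.000171916) = 0.013112.
z = (0.143813 − 0.187097)/0.013112 = -0.043284/0.013112 = -3.301.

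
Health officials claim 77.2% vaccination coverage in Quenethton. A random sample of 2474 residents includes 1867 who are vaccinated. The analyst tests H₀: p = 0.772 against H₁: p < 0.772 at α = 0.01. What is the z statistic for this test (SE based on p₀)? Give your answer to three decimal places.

p̂ = 1867/2474 ≈ 0.754648.
SE = √(p₀(1−p₀)/n) = √(0.17602/2474) = 0.008435.
z = (0.754648 − 0.772)/0.008435 = -0.017352/0.008435 = -2.057.
p-value = P(Z < -2.057) ≈ 0.0198. With α = 0.01, fail to reject H₀.

z = -2.057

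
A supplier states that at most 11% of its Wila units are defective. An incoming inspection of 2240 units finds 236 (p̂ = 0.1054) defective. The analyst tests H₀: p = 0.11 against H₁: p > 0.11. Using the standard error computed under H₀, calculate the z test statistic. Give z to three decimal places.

z = -0.702

p̂ = 236/2240 = 0.10536.
Under H₀, SE = √(0.11·0.89/2240) = √(4.37054e-05) = 0.00661.
z = (0.10536 − 0.11)/0.00661 = -0.00464/0.00661 = -0.702.
p-value = P(Z > -0.702) ≈ 0.7588.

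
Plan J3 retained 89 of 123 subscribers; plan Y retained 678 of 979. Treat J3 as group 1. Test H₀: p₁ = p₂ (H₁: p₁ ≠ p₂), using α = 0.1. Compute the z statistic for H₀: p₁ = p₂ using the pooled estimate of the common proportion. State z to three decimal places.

z = 0.705

p̂₁ = 89/123 ≈ 0.72358, p̂₂ = 678/979 ≈ 0.69254.
Pooled p̂ = (89+678)/(123+979) = 767/1102 = 0.69601.
SE = √(p̂(1−p̂)(1/n₁+1/n₂)) = √(0.69601·0.30399·0.00915153) = √(0.00193629) = 0.04400.
z = (0.72358 − 0.69254)/0.04400 = 0.03104/0.04400 = 0.705.
p-value = 2·P(Z > 0.705) ≈ 0.4806; since p > α = 0.1, fail to reject H₀.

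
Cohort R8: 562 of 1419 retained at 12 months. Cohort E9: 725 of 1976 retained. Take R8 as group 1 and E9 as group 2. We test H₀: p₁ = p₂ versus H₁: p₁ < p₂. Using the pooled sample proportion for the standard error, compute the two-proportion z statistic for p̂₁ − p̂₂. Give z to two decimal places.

p̂₁ = 562/1419 = 0.3961, p̂₂ = 725/1976 = 0.3669.
Pooled p̂ = (562+725)/(1419+1976) = 1287/3395 = 0.3791.
SE = √(p̂(1−p̂)(1/n₁+1/n₂)) = √(0.3791·0.6209·0.00121079) = √(0.000284997) = 0.0169.
z = (0.3961 − 0.3669)/0.0169 = 0.0292/0.0169 = 1.73.

z = 1.73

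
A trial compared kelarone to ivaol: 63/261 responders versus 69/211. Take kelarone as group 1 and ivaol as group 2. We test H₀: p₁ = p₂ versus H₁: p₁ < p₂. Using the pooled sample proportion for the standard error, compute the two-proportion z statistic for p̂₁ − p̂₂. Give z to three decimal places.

p̂₁ = 63/261 = 0.24138, p̂₂ = 69/211 = 0.32701.
Pooled p̂ = (63+69)/(261+211) = 132/472 = 0.27966.
SE = √(0.201451 × 0.00857075) = 0.04155.
z = (0.24138 − 0.32701)/0.04155 = -0.08563/0.04155 = -2.061.

z = -2.061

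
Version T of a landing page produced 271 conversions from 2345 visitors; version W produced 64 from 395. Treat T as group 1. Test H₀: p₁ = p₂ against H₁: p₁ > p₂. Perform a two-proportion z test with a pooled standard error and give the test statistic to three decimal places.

z = -2.608

p̂₁ = 271/2345 = 0.115565, p̂₂ = 64/395 = 0.162025.
Pooled p̂ = (271+64)/(2345+395) = 335/2740 = 0.122263.
SE = √(p̂(1−p̂)(1/n₁+1/n₂)) = √(0.122263·0.877737·0.00295808) = √(0.000317446) = 0.017817.
z = (0.115565 − 0.162025)/0.017817 = -0.046460/0.017817 = -2.608.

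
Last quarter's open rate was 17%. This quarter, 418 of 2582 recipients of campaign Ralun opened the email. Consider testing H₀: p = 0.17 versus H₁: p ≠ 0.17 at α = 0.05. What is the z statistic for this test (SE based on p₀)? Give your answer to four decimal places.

p̂ = 418/2582 ≈ 0.161890.
Standard error under H₀: √(0.17×0.83/2582) = 0.007392.
z = (0.161890 − 0.17)/0.007392 = -0.008110/0.007392 = -1.0971.
Two-sided p-value ≈ 2·Φ(−1.097) = 0.2726, so at α = 0.05 we fail to reject H₀.

z = -1.0971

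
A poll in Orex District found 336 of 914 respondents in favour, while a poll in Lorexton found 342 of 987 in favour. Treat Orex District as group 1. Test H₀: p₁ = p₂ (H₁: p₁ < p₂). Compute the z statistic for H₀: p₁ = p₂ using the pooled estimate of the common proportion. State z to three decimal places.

p̂₁ = 336/914 = 0.36761, p̂₂ = 342/987 = 0.34650.
Pooled p̂ = (336+342)/(914+987) = 678/1901 = 0.35665.
SE = √(p̂(1−p̂)(1/n₁+1/n₂)) = √(0.35665·0.64335·0.00210726) = √(0.000483516) = 0.02199.
z = (0.36761 − 0.34650)/0.02199 = 0.02111/0.02199 = 0.960.
p-value = P(Z < 0.960) ≈ 0.8315.

z = 0.960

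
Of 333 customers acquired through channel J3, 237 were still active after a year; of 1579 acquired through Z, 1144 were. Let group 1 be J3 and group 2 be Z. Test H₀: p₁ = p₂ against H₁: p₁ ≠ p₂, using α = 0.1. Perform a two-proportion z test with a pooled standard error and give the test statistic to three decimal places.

z = -0.474

p̂₁ = 237/333 = 0.71171, p̂₂ = 1144/1579 = 0.72451.
Pooled p̂ = (237+1144)/(333+1579) = 1381/1912 = 0.72228.
SE = √(0.200591 × 0.00363632) = 0.02701.
z = (0.71171 − 0.72451)/0.02701 = -0.01280/0.02701 = -0.474.
p-value = 2·P(Z > 0.474) ≈ 0.6356, so at α = 0.1 we fail to reject H₀.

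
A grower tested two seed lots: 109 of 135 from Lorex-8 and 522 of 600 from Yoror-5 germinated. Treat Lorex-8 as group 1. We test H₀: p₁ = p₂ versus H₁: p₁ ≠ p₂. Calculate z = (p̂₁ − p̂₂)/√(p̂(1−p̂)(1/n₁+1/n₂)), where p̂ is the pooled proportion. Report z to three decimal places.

p̂₁ = 109/135 ≈ 0.80741, p̂₂ = 522/600 ≈ 0.87000.
Pooled p̂ = (109+522)/(135+600) = 631/735 = 0.85850.
SE = √(0.121475 × 0.00907407) = 0.03320.
z = (0.80741 − 0.87000)/0.03320 = -0.06259/0.03320 = -1.885.

z = -1.885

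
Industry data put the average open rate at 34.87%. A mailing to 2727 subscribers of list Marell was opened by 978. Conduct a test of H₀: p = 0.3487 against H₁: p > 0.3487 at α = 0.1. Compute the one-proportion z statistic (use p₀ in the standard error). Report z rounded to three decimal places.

z = 1.089

p̂ = 978/2727 = 0.35864.
Under H₀, SE = √(0.3487·0.6513/2727) = √(8.32814e-05) = 0.00913.
z = (0.35864 − 0.3487)/0.00913 = 0.00994/0.00913 = 1.089.
p-value = P(Z > 1.089) ≈ 0.1381, so at α = 0.1 we fail to reject H₀.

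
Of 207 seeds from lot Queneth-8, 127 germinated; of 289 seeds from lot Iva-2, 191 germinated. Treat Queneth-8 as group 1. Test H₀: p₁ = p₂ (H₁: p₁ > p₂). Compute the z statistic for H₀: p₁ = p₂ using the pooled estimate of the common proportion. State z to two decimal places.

p̂₁ = 127/207 ≈ 0.6135, p̂₂ = 191/289 ≈ 0.6609.
Pooled p̂ = (127+191)/(207+289) = 318/496 = 0.6411.
SE = √(p̂(1−p̂)(1/n₁+1/n₂)) = √(0.6411·0.3589·0.00829113) = √(0.00190764) = 0.0437.
z = (0.6135 − 0.6609)/0.0437 = -0.0474/0.0437 = -1.08.
p-value = P(Z > -1.085) ≈ 0.8610.

z = -1.08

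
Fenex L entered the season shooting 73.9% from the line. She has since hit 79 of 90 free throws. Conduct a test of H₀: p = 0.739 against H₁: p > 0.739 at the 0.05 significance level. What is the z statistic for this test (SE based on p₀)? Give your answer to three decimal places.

z = 2.998

p̂ = 79/90 ≈ 0.87778.
Under H₀, SE = √(0.739·0.261/90) = √(0.0021431) = 0.04629.
z = (0.87778 − 0.739)/0.04629 = 0.13878/0.04629 = 2.998.
p-value = P(Z > 2.998) ≈ 0.0014, so at α = 0.05 we reject H₀.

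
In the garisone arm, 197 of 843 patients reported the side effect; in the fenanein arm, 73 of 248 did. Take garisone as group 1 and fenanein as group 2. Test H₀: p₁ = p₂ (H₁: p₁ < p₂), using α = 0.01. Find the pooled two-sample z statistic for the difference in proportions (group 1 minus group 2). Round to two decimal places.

z = -1.95

p̂₁ = 197/843 = 0.2337, p̂₂ = 73/248 = 0.2944.
Pooled p̂ = (197+73)/(843+248) = 270/1091 = 0.2475.
SE = √(p̂(1−p̂)(1/n₁+1/n₂)) = √(0.2475·0.7525·0.0052185) = √(0.000971858) = 0.0312.
z = (0.2337 − 0.2944)/0.0312 = -0.0607/0.0312 = -1.95.
p-value = P(Z < -1.946) ≈ 0.0258, so at α = 0.01 we fail to reject H₀.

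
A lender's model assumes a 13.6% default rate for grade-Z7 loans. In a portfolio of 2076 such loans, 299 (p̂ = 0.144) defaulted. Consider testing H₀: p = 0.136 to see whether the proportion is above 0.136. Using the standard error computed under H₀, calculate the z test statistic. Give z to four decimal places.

z = 1.0669

p̂ = 299/2076 ≈ 0.1440270.
Standard error under H₀: √(0.136×0.864/2076) = 0.0075234.
z = (0.1440270 − 0.136)/0.0075234 = 0.0080270/0.0075234 = 1.0669.
p-value = P(Z > 1.067) ≈ 0.1430.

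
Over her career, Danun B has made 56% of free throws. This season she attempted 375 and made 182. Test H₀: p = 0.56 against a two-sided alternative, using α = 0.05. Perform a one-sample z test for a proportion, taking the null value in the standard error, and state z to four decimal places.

z = -2.9129

p̂ = 182/375 = 0.485333.
Standard error under H₀: √(0.56×0.44/375) = 0.025633.
z = (0.485333 − 0.56)/0.025633 = -0.074667/0.025633 = -2.9129.
p-value = 2·P(Z > 2.913) ≈ 0.0036; since p < α = 0.05, reject H₀.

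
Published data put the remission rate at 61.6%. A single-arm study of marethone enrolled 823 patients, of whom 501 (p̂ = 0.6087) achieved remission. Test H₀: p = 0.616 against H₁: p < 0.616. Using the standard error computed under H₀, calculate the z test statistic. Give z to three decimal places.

z = -0.428

p̂ = 501/823 = 0.60875.
SE = √(p₀(1−p₀)/n) = √(0.23654/823) = 0.01695.
z = (0.60875 − 0.616)/0.01695 = -0.00725/0.01695 = -0.428.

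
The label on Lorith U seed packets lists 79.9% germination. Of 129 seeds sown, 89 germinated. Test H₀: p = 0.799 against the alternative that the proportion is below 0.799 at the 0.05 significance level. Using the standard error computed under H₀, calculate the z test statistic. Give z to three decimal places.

p̂ = 89/129 ≈ 0.689922.
Standard error under H₀: √(0.799×0.201/129) = 0.035284.
z = (0.689922 − 0.799)/0.035284 = -0.109078/0.035284 = -3.091.
p-value = P(Z < -3.091) ≈ 0.0010; since p < α = 0.05, reject H₀.

z = -3.091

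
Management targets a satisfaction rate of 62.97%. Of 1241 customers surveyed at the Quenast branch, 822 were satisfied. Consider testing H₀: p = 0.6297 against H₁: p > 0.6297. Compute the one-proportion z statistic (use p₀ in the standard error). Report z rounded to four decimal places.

z = 2.3833

p̂ = 822/1241 ≈ 0.6623691.
SE = √(p₀(1−p₀)/n) = √(0.23318/1241) = 0.0137075.
z = (0.6623691 − 0.6297)/0.0137075 = 0.0326691/0.0137075 = 2.3833.
p-value = P(Z > 2.383) ≈ 0.0086.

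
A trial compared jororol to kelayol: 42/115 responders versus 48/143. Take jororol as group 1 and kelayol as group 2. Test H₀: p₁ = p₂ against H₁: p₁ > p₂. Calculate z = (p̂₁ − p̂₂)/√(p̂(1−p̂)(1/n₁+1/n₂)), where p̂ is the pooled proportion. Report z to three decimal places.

z = 0.495

p̂₁ = 42/115 ≈ 0.36522, p̂₂ = 48/143 ≈ 0.33566.
Pooled p̂ = (42+48)/(115+143) = 90/258 = 0.34884.
SE = √(p̂(1−p̂)(1/n₁+1/n₂)) = √(0.34884·0.65116·0.0156887) = √(0.00356368) = 0.05970.
z = (0.36522 − 0.33566)/0.05970 = 0.02956/0.05970 = 0.495.
p-value = P(Z > 0.495) ≈ 0.3103.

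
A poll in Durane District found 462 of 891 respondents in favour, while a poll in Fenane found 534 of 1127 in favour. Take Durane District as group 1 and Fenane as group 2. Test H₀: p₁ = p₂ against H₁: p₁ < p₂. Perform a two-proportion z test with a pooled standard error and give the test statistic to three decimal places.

p̂₁ = 462/891 ≈ 0.518519, p̂₂ = 534/1127 ≈ 0.473824.
Pooled p̂ = (462+534)/(891+1127) = 996/2018 = 0.493558.
SE = √(p̂(1−p̂)(1/n₁+1/n₂)) = √(0.493558·0.506442·0.00200965) = √(0.000502328) = 0.022413.
z = (0.518519 − 0.473824)/0.022413 = 0.044695/0.022413 = 1.994.
p-value = P(Z < 1.994) ≈ 0.9769.

z = 1.994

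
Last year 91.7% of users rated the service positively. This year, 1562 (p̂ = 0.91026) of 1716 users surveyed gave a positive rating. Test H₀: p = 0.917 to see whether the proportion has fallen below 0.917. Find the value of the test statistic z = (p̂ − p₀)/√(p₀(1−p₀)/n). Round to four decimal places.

z = -1.0126

p̂ = 1562/1716 = 0.910256.
SE = √(p₀(1−p₀)/n) = √(0.076111/1716) = 0.006660.
z = (0.910256 − 0.917)/0.006660 = -0.006744/0.006660 = -1.0126.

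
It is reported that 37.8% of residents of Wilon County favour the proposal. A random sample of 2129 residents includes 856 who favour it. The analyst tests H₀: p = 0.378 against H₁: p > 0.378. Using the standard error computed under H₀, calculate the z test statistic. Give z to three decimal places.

p̂ = 856/2129 = 0.40207.
SE = √(p₀(1−p₀)/n) = √(0.23512/2129) = 0.01051.
z = (0.40207 − 0.378)/0.01051 = 0.02407/0.01051 = 2.290.

z = 2.290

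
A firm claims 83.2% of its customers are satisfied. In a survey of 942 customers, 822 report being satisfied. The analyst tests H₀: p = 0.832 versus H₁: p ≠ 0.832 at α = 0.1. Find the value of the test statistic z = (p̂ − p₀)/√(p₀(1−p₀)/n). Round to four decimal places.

z = 3.3339

p̂ = 822/942 ≈ 0.8726115.
Under H₀, SE = √(0.832·0.168/942) = √(0.000148382) = 0.0121812.
z = (0.8726115 − 0.832)/0.0121812 = 0.0406115/0.0121812 = 3.3339.
Two-sided p-value ≈ 2·Φ(−3.334) = 0.0009; since p < α = 0.1, reject H₀.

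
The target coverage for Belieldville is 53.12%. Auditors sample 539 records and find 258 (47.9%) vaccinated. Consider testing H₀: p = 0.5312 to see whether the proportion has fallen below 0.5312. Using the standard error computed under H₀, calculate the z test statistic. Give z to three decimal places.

z = -2.444

p̂ = 258/539 = 0.478664.
Standard error under H₀: √(0.5312×0.4688/539) = 0.021495.
z = (0.478664 − 0.5312)/0.021495 = -0.052536/0.021495 = -2.444.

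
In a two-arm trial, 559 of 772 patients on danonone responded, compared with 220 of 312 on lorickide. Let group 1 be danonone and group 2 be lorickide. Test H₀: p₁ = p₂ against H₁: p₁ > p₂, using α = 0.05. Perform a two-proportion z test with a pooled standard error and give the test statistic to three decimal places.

p̂₁ = 559/772 ≈ 0.724093, p̂₂ = 220/312 ≈ 0.705128.
Pooled p̂ = (559+220)/(772+312) = 779/1084 = 0.718635.
SE = √(p̂(1−p̂)(1/n₁+1/n₂)) = √(0.718635·0.281365·0.00450046) = √(0.000909989) = 0.030166.
z = (0.724093 − 0.705128)/0.030166 = 0.018965/0.030166 = 0.629.
p-value = P(Z > 0.629) ≈ 0.2648. With α = 0.05, fail to reject H₀.

z = 0.629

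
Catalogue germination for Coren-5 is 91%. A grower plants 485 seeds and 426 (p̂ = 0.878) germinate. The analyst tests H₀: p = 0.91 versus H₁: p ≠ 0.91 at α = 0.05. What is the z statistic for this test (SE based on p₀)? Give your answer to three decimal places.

z = -2.436

p̂ = 426/485 = 0.87835.
SE = √(p₀(1−p₀)/n) = √(0.0819/485) = 0.01299.
z = (0.87835 − 0.91)/0.01299 = -0.03165/0.01299 = -2.436.
Two-sided p-value ≈ 2·Φ(−2.436) = 0.0149, so at α = 0.05 we reject H₀.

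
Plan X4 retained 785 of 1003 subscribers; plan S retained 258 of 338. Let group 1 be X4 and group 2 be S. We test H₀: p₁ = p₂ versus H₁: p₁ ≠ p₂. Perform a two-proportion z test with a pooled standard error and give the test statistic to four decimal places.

z = 0.7396

p̂₁ = 785/1003 = 0.782652, p̂₂ = 258/338 = 0.763314.
Pooled p̂ = (785+258)/(1003+338) = 1043/1341 = 0.777778.
SE = √(0.17284 × 0.00395559) = 0.026147.
z = (0.782652 − 0.763314)/0.026147 = 0.019338/0.026147 = 0.7396.
p-value = 2·P(Z > 0.740) ≈ 0.4595.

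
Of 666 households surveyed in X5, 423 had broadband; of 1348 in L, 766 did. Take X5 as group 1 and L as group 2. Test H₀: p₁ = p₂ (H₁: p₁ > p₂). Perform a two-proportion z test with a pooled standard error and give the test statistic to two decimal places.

z = 2.87

p̂₁ = 423/666 = 0.6351, p̂₂ = 766/1348 = 0.5682.
Pooled p̂ = (423+766)/(666+1348) = 1189/2014 = 0.5904.
SE = √(0.241834 × 0.00224334) = 0.0233.
z = (0.6351 − 0.5682)/0.0233 = 0.0669/0.0233 = 2.87.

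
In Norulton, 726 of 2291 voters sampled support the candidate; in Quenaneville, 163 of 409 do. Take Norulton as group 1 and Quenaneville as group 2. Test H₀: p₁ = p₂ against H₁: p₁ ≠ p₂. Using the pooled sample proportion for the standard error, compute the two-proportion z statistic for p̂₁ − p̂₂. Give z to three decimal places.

p̂₁ = 726/2291 = 0.31689, p̂₂ = 163/409 = 0.39853.
Pooled p̂ = (726+163)/(2291+409) = 889/2700 = 0.32926.
SE = √(0.220848 × 0.00288148) = 0.02523.
z = (0.31689 − 0.39853)/0.02523 = -0.08164/0.02523 = -3.236.
p-value = 2·P(Z > 3.236) ≈ 0.0012.

z = -3.236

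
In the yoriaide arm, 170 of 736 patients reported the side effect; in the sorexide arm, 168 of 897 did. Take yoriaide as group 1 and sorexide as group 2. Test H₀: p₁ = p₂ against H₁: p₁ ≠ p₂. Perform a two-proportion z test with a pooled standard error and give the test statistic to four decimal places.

z = 2.1682

p̂₁ = 170/736 = 0.2309783, p̂₂ = 168/897 = 0.1872910.
Pooled p̂ = (170+168)/(736+897) = 338/1633 = 0.2069810.
SE = √(p̂(1−p̂)(1/n₁+1/n₂)) = √(0.2069810·0.7930190·0.00247352) = √(0.000406004) = 0.0201495.
z = (0.2309783 − 0.1872910)/0.0201495 = 0.0436873/0.0201495 = 2.1682.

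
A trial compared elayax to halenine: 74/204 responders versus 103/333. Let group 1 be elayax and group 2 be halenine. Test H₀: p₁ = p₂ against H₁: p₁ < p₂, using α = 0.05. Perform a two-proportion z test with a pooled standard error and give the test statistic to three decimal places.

p̂₁ = 74/204 ≈ 0.36275, p̂₂ = 103/333 ≈ 0.30931.
Pooled p̂ = (74+103)/(204+333) = 177/537 = 0.32961.
SE = √(p̂(1−p̂)(1/n₁+1/n₂)) = √(0.32961·0.67039·0.00790496) = √(0.00174674) = 0.04179.
z = (0.36275 − 0.30931)/0.04179 = 0.05344/0.04179 = 1.279.
p-value = P(Z < 1.279) ≈ 0.8995. With α = 0.05, fail to reject H₀.

z = 1.279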